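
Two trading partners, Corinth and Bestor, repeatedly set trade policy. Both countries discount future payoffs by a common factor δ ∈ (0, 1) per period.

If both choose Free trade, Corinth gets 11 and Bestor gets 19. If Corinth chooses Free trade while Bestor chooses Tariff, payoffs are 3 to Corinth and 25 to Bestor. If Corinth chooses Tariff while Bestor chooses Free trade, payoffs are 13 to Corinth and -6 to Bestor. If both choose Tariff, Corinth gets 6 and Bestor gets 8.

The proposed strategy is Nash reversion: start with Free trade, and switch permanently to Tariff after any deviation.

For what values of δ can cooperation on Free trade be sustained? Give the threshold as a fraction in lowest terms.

For Corinth: deviation gain 13−11 = 2, per-period punishment loss 11−6 = 5. IC gives δ ≥ 2/7.
For Bestor: gain 6, loss 11 per period, so δ ≥ 6/17.
The tighter constraint is Bestor's, so cooperation needs δ ≥ 6/17.

6/17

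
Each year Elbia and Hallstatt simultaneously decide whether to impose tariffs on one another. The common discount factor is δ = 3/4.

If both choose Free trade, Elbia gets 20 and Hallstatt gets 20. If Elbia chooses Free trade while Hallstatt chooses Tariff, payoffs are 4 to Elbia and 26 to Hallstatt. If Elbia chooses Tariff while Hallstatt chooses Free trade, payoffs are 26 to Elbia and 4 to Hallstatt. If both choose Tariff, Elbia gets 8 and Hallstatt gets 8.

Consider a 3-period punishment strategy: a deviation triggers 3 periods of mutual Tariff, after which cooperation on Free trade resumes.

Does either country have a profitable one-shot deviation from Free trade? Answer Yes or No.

No

IC: δ+…+δ^3 ≥ (26−20)/(20−8) = 1/2.
At δ = 3/4: partial sum = 1.7344 ≥ 0.5000. Cooperation sustainable.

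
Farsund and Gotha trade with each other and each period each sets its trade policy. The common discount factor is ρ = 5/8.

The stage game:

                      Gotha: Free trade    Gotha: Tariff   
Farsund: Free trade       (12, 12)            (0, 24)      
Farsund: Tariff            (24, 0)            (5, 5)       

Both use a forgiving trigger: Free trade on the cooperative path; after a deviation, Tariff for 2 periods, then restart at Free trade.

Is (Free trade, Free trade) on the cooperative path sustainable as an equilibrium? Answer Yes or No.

Comparing payoff streams over the 3 periods until play realigns: cooperate → 12(1+ρ+…+ρ^2); deviate → 24 + 5(ρ+…+ρ^2).
Cooperation is sustained iff (12−5)(ρ+…+ρ^2) ≥ 24−12.
ρ+…+ρ^2 = 5/8·(1−(5/8)^2)/(1−5/8) = 1.0156, and (24−12)/(12−5) = 1.7143.
1.0156 < 1.7143, so cooperation is not sustainable.

No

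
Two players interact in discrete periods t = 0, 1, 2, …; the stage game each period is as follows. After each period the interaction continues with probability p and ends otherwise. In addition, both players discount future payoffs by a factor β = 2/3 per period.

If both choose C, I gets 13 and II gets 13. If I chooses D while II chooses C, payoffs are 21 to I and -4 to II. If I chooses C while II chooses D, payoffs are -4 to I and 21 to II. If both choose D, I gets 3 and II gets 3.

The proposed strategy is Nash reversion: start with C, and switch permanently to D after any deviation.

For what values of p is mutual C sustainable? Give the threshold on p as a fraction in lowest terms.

With continuation probability p and discount β, the effective per-period discount factor is βp.
Grim-trigger IC: βp ≥ (21−13)/(21−3) = 4/9.
So p ≥ (4/9)/(2/3) = 2/3.

2/3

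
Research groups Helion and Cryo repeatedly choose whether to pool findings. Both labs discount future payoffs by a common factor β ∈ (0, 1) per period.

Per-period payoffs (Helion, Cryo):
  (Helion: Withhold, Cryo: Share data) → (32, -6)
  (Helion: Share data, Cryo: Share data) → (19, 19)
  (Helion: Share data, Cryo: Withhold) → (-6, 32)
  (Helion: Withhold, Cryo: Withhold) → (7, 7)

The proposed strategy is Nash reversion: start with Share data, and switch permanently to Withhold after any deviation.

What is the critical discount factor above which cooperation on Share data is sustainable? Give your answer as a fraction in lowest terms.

13/25

Under grim trigger the critical discount factor is (T−C)/(T−P) with T = 32, C = 19, P = 7.
β* = (32−19)/(32−7) = 13/25.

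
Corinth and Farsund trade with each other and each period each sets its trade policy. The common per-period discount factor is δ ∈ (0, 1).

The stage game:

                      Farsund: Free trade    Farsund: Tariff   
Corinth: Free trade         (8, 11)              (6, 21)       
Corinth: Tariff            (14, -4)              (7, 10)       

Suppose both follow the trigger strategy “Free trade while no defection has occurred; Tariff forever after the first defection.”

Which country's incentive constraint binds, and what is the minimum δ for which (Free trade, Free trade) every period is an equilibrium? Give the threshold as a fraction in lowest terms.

Farsund; δ ≥ 10/11

For Corinth: deviation gain 14−8 = 6, per-period punishment loss 8−7 = 1. IC gives δ ≥ 6/7.
For Farsund: gain 10, loss 1 per period, so δ ≥ 10/11.
The tighter constraint is Farsund's, so cooperation needs δ ≥ 10/11.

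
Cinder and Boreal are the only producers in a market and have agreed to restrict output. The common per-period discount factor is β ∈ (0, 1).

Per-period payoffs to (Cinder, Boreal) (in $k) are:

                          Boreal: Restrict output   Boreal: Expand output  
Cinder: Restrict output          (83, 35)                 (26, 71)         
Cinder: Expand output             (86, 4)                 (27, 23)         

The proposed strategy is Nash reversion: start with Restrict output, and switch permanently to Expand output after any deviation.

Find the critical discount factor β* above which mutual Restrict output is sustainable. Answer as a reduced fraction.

3/4

For Cinder: deviation gain 86−83 = 3, per-period punishment loss 83−27 = 56. IC gives β ≥ 3/59.
For Boreal: gain 36, loss 12 per period, so β ≥ 36/48 = 3/4.
The tighter constraint is Boreal's, so cooperation needs β ≥ 3/4.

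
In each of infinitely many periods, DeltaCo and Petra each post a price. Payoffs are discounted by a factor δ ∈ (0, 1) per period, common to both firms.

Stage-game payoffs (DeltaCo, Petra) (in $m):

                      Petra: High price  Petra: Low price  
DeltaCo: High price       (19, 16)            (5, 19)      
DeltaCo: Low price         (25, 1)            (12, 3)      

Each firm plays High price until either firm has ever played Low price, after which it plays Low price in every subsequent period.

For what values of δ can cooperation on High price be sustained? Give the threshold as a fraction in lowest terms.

6/13

DeltaCo: cooperation gives 19 each period; deviation gives 25 once then 12 forever.
  19/(1−δ) ≥ 25 + 12δ/(1−δ) ⇒ δ ≥ 6/13.
Petra: cooperation gives 16 each period; deviation gives 19 once then 3 forever.
  δ ≥ 3/16.
Both must hold, so the binding constraint is DeltaCo's: δ ≥ 6/13.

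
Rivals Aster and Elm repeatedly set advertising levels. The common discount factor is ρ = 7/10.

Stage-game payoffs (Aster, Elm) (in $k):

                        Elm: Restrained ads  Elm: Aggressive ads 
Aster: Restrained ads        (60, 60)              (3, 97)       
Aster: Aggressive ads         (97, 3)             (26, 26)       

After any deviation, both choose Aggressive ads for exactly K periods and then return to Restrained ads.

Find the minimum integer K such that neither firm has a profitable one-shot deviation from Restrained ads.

2

No profitable deviation requires (60−26)(ρ+…+ρ^K) ≥ 97−60, i.e. ρ+…+ρ^K ≥ 37/34 ≈ 1.0882.
With ρ = 7/10, the partial sums are K=1: 0.7000, K=2: 1.1900.
K = 2 is the first length at which the sum reaches 1.0882.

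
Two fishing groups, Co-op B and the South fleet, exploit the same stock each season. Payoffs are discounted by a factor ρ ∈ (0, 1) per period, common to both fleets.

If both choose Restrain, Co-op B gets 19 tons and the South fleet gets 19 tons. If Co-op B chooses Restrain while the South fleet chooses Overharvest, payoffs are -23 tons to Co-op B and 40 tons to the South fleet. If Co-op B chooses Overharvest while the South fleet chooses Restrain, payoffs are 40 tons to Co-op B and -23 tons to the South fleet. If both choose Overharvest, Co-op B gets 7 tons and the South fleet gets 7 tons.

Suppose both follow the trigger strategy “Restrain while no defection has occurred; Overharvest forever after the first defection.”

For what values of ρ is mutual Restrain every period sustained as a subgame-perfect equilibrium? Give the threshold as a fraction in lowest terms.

7/11

One-period gain from deviating is 40 − 19 = 21. The loss is 19 − 7 = 12 in every subsequent period, with present value 12·ρ/(1−ρ).
Deviation is unprofitable when 12·ρ/(1−ρ) ≥ 21, i.e. ρ/(1−ρ) ≥ 7/4.
Equivalently ρ ≥ 21/(21+12) = 7/11.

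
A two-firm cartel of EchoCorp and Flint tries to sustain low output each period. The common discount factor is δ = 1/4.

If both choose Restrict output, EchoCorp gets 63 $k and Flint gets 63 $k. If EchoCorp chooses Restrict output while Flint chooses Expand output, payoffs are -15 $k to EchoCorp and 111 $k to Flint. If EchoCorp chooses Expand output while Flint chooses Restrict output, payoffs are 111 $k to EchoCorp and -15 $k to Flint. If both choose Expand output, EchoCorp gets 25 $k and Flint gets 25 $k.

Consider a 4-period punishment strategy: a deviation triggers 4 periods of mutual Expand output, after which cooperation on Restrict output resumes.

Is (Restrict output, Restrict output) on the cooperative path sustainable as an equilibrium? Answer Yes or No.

No

Comparing payoff streams over the 5 periods until play realigns: cooperate → 63(1+δ+…+δ^4); deviate → 111 + 25(δ+…+δ^4).
Cooperation is sustained iff (63−25)(δ+…+δ^4) ≥ 111−63.
δ+…+δ^4 = 1/4·(1−(1/4)^4)/(1−1/4) = 0.3320, and (111−63)/(63−25) = 1.2632.
0.3320 < 1.2632, so cooperation is not sustainable.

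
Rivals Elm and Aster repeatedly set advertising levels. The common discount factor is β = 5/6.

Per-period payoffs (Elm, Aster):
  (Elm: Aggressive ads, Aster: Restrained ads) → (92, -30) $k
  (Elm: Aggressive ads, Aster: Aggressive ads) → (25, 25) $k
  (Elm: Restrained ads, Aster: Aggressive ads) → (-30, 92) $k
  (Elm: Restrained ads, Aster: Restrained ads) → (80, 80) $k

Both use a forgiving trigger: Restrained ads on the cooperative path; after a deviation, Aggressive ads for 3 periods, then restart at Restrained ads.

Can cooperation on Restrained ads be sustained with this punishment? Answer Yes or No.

Yes

A one-shot deviation gives 92 now, then 25 for 3 periods, then back to 80.
Gain from deviating: (92−80) today; loss: (80−25) in each of the next 3 periods.
No-deviation condition: (80−25)(β+…+β^3) ≥ 92−80, i.e. β+…+β^3 ≥ 12/55.
At β = 5/6: β+…+β^3 = 2.1065 ≥ 0.2182.
So cooperation is sustainable.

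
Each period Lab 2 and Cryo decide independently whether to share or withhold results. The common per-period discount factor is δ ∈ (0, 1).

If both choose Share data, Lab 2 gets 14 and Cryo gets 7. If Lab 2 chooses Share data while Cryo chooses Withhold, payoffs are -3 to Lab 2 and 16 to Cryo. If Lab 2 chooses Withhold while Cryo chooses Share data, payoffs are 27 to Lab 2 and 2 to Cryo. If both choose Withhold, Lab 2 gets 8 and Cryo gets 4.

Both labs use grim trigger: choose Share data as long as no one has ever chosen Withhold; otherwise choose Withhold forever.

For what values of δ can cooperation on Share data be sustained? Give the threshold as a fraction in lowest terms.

Lab 2's threshold: (27−14)/(27−8) = 13/19.
Cryo's threshold: (16−7)/(16−4) = 3/4.
13/19 < 3/4, so Cryo binds and δ* = 3/4.

3/4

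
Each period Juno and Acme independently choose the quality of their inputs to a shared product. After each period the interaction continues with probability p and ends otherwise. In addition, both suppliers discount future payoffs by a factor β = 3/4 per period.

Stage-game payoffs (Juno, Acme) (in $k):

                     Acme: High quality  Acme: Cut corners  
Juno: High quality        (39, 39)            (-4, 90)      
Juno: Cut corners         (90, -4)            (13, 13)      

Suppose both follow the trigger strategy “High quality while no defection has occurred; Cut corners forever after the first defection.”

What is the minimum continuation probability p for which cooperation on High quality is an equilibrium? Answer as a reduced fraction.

Expected continuation weight on next period's payoff is β·p = 3/4·p, which plays the role of the discount factor.
Cooperation requires 3/4·p ≥ (90−39)/(90−13) = 51/77, hence p ≥ 68/77.

68/77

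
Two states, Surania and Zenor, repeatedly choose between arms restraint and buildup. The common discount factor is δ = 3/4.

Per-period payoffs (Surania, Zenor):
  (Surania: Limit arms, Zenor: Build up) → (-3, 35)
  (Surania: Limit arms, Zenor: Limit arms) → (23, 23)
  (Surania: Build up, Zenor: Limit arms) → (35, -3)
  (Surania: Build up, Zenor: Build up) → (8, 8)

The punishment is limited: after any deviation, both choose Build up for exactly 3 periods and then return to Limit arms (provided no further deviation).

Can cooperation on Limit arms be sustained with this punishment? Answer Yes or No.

Yes

IC: δ+…+δ^3 ≥ (35−23)/(23−8) = 4/5.
At δ = 3/4: partial sum = 1.7344 ≥ 0.8000. Cooperation sustainable.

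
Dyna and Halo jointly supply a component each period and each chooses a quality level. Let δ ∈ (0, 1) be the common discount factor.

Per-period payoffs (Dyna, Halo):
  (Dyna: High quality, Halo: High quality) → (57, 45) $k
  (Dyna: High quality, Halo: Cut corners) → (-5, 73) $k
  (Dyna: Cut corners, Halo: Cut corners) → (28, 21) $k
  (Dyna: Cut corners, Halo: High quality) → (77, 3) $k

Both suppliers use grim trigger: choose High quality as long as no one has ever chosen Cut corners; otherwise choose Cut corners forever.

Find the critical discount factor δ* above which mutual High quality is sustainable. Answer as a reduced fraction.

7/13

Dyna's threshold: (77−57)/(77−28) = 20/49.
Halo's threshold: (73−45)/(73−21) = 7/13.
20/49 < 7/13, so Halo binds and δ* = 7/13.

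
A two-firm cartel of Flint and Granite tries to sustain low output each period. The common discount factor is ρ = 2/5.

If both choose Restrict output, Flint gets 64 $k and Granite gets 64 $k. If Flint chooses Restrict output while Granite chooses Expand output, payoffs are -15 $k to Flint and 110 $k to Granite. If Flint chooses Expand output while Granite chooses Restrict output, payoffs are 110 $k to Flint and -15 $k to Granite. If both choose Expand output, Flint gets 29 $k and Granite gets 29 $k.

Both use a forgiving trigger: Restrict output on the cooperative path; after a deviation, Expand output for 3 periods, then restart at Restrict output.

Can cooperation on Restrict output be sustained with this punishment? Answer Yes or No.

No

IC: ρ+…+ρ^3 ≥ (110−64)/(64−29) = 46/35.
At ρ = 2/5: partial sum = 0.6240 < 1.3143. Cooperation not sustainable.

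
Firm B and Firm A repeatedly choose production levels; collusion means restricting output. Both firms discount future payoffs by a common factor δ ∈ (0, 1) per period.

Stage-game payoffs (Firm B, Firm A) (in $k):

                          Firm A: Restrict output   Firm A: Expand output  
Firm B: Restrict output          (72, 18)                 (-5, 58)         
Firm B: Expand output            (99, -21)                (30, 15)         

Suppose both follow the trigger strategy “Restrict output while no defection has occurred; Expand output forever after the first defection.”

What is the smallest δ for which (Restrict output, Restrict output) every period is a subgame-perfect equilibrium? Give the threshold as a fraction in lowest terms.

Firm B: cooperation gives 72 each period; deviation gives 99 once then 30 forever.
  72/(1−δ) ≥ 99 + 30δ/(1−δ) ⇒ δ ≥ 27/69 = 9/23.
Firm A: cooperation gives 18 each period; deviation gives 58 once then 15 forever.
  δ ≥ 40/43.
Both must hold, so the binding constraint is Firm A's: δ ≥ 40/43.

40/43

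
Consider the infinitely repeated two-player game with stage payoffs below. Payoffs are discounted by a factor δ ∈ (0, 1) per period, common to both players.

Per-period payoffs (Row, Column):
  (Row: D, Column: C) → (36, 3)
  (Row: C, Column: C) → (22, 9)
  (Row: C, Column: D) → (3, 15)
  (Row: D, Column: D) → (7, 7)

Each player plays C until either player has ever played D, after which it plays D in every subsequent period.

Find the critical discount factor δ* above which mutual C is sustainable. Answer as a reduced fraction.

3/4

Row: cooperation gives 22 each period; deviation gives 36 once then 7 forever.
  22/(1−δ) ≥ 36 + 7δ/(1−δ) ⇒ δ ≥ 14/29.
Column: cooperation gives 9 each period; deviation gives 15 once then 7 forever.
  δ ≥ 6/8 = 3/4.
Both must hold, so the binding constraint is Column's: δ ≥ 3/4.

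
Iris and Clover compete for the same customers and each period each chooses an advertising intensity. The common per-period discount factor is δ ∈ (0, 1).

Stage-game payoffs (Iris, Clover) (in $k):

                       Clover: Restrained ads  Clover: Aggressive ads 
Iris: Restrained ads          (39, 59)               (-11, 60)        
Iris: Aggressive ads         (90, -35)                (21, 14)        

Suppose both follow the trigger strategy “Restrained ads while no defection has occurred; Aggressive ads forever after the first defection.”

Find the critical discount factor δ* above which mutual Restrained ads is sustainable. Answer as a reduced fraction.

17/23

Iris: cooperation gives 39 each period; deviation gives 90 once then 21 forever.
  39/(1−δ) ≥ 90 + 21δ/(1−δ) ⇒ δ ≥ 51/69 = 17/23.
Clover: cooperation gives 59 each period; deviation gives 60 once then 14 forever.
  δ ≥ 1/46.
Both must hold, so the binding constraint is Iris's: δ ≥ 17/23.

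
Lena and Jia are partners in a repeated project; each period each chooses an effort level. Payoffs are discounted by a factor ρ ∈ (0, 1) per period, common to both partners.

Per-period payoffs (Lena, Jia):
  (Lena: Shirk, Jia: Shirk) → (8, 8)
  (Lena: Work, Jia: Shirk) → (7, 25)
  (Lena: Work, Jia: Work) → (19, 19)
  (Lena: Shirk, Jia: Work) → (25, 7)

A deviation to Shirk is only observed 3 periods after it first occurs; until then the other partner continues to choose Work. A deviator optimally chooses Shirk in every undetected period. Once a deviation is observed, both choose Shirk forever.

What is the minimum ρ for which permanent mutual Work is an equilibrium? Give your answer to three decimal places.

0.707

The best deviation is to choose Shirk for all 3 undetected periods, earning 25 each, then 8 forever once detected.
Deviation value: 25(1−ρ^3)/(1−ρ) + 8ρ^3/(1−ρ); cooperation value: 19/(1−ρ).
IC: 19 ≥ 25(1−ρ^3) + 8ρ^3 = 25 − 17ρ^3.
So ρ^3 ≥ 6/17, giving ρ ≥ (6/17)^(1/3) ≈ 0.707.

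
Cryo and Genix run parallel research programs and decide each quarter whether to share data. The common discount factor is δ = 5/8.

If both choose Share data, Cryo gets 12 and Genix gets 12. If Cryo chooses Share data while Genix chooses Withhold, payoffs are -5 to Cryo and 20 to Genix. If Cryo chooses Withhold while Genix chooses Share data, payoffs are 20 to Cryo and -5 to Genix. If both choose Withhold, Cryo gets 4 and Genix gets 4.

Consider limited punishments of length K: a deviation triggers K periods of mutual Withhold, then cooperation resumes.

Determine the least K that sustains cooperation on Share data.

2

Need Σ_{k=1}^{K} δ^k ≥ (20−12)/(12−4) = 1.0000 at δ = 5/8.
At K = 1 the sum is 0.6250 < 1.0000; at K = 2 it is 1.0156 ≥ 1.0000.
So the minimum punishment length is K = 2.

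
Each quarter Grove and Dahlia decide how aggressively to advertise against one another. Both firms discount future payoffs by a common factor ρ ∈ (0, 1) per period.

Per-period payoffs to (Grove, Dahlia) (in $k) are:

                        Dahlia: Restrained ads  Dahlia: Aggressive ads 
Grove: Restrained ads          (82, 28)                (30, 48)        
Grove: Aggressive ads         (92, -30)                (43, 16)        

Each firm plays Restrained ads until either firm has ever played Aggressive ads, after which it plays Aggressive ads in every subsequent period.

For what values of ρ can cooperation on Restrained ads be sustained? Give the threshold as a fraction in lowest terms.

5/8

For Grove: deviation gain 92−82 = 10, per-period punishment loss 82−43 = 39. IC gives ρ ≥ 10/49.
For Dahlia: gain 20, loss 12 per period, so ρ ≥ 20/32 = 5/8.
The tighter constraint is Dahlia's, so cooperation needs ρ ≥ 5/8.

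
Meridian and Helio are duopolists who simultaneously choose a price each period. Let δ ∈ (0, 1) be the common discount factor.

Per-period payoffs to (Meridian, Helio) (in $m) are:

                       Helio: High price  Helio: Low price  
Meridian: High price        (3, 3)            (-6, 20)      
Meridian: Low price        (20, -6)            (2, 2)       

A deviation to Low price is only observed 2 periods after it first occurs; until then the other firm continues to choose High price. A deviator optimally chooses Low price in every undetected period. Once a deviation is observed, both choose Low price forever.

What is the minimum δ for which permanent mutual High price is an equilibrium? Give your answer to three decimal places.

Deviating for the 2 undetected periods gains 20−3 = 17 per period over cooperation, then loses 3−2 = 1 per period forever once punishment starts.
Gain: 17(1 + δ + … + δ^1); loss: 1·δ^2/(1−δ).
No profitable deviation ⇔ 17(1−δ^2) ≤ 1·δ^2, i.e. δ^2 ≥ 17/(17+1) = 17/18.
Hence δ ≥ (17/18)^(1/2) ≈ 0.972.

0.972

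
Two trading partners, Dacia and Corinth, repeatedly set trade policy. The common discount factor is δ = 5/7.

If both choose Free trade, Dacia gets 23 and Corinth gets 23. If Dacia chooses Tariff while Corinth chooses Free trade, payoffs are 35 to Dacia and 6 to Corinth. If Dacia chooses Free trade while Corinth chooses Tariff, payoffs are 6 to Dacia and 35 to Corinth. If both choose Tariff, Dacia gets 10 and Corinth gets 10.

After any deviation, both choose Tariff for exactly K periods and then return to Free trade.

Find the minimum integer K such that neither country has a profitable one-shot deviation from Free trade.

2

Need Σ_{k=1}^{K} δ^k ≥ (35−23)/(23−10) = 0.9231 at δ = 5/7.
At K = 1 the sum is 0.7143 < 0.9231; at K = 2 it is 1.2245 ≥ 0.9231.
So the minimum punishment length is K = 2.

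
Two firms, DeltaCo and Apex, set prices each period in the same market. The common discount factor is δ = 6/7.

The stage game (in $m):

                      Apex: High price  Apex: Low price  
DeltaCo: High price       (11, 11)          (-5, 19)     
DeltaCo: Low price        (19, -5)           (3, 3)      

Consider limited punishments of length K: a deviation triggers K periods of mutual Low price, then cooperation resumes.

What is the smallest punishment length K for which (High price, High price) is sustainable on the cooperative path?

2

No profitable deviation requires (11−3)(δ+…+δ^K) ≥ 19−11, i.e. δ+…+δ^K ≥ 1 ≈ 1.0000.
With δ = 6/7, the partial sums are K=1: 0.8571, K=2: 1.5918.
K = 2 is the first length at which the sum reaches 1.0000.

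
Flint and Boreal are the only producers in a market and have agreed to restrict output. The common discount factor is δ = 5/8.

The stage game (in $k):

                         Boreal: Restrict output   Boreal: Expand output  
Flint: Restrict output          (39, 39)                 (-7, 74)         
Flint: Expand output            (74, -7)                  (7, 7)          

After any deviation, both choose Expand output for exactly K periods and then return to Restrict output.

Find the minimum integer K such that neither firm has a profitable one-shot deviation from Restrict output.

Need Σ_{k=1}^{K} δ^k ≥ (74−39)/(39−7) = 1.0938 at δ = 5/8.
At K = 2 the sum is 1.0156 < 1.0938; at K = 3 it is 1.2598 ≥ 1.0938.
So the minimum punishment length is K = 3.

3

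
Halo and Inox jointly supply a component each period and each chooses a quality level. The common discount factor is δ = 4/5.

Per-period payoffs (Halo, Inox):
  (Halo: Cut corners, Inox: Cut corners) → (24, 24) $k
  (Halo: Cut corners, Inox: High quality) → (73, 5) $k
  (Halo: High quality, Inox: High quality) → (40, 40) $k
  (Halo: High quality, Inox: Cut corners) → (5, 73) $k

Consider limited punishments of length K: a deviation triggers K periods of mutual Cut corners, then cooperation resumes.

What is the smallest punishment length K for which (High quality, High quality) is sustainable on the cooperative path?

Need Σ_{k=1}^{K} δ^k ≥ (73−40)/(40−24) = 2.0625 at δ = 4/5.
At K = 3 the sum is 1.9520 < 2.0625; at K = 4 it is 2.3616 ≥ 2.0625.
So the minimum punishment length is K = 4.

4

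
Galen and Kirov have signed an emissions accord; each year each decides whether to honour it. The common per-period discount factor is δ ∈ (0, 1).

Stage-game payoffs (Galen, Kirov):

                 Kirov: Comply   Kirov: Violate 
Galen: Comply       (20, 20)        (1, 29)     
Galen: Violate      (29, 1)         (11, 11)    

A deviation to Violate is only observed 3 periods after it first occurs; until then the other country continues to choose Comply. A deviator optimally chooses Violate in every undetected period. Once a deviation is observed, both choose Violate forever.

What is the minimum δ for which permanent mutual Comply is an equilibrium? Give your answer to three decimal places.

0.794

Deviating for the 3 undetected periods gains 29−20 = 9 per period over cooperation, then loses 20−11 = 9 per period forever once punishment starts.
Gain: 9(1 + δ + … + δ^2); loss: 9·δ^3/(1−δ).
No profitable deviation ⇔ 9(1−δ^3) ≤ 9·δ^3, i.e. δ^3 ≥ 9/(9+9) = 1/2.
Hence δ ≥ (1/2)^(1/3) ≈ 0.794.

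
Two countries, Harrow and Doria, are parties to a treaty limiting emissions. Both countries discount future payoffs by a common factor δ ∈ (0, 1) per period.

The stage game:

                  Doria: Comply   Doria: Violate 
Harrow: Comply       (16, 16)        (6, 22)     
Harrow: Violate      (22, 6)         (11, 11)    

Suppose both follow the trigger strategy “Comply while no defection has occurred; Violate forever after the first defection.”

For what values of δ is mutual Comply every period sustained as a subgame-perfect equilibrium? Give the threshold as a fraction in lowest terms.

6/11

16/(1−δ) ≥ 22 + 11δ/(1−δ)
16 ≥ 22 − 11δ
δ ≥ 6/11.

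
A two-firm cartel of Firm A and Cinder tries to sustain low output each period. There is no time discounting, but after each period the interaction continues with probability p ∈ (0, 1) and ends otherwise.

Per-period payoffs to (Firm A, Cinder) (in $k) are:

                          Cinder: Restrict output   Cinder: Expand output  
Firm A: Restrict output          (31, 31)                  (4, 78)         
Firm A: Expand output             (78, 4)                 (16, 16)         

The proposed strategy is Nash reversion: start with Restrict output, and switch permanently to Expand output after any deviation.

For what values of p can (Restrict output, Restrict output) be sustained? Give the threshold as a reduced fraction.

Expected cooperation value is 31 + p·31 + p²·31 + … = 31/(1−p); deviation gives 78 + p·16/(1−p).
31 ≥ 78(1−p) + 16p ⇒ 62p ≥ 47 ⇒ p ≥ 47/62.

47/62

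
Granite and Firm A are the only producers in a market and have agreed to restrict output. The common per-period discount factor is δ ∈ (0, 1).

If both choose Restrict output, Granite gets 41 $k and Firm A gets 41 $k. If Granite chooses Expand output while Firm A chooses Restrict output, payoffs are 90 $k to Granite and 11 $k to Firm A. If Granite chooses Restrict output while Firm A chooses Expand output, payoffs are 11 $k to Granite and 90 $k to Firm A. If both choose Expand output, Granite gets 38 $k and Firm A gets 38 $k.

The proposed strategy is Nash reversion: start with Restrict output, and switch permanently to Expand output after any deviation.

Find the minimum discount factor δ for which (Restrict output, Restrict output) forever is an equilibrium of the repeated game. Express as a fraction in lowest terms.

49/52

Cooperation forever yields 41 each period: 41/(1−δ).
Deviating yields 90 once, then 38 forever: 90 + 38δ/(1−δ).
No profitable deviation requires 41/(1−δ) ≥ 90 + 38δ/(1−δ).
Multiplying by (1−δ): 41 ≥ 90(1−δ) + 38δ = 90 − 52δ.
So 52δ ≥ 49, i.e. δ ≥ 49/52.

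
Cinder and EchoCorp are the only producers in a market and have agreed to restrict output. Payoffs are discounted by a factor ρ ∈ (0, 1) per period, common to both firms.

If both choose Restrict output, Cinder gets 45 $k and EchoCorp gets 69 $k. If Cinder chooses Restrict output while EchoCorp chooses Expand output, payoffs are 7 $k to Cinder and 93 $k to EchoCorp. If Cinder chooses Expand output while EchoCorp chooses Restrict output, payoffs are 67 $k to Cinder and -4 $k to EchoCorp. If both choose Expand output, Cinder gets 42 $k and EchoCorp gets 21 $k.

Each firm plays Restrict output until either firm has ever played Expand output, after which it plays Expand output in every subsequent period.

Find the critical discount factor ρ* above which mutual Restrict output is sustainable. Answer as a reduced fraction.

22/25

For Cinder: deviation gain 67−45 = 22, per-period punishment loss 45−42 = 3. IC gives ρ ≥ 22/25.
For EchoCorp: gain 24, loss 48 per period, so ρ ≥ 24/72 = 1/3.
The tighter constraint is Cinder's, so cooperation needs ρ ≥ 22/25.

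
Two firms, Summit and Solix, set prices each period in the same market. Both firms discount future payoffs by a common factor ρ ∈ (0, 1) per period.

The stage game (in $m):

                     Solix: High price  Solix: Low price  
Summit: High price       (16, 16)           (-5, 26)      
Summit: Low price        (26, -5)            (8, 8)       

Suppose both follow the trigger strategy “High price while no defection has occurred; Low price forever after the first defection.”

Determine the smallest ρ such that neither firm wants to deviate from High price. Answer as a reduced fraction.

5/9

16/(1−ρ) ≥ 26 + 8ρ/(1−ρ)
16 ≥ 26 − 18ρ
ρ ≥ 10/18 = 5/9.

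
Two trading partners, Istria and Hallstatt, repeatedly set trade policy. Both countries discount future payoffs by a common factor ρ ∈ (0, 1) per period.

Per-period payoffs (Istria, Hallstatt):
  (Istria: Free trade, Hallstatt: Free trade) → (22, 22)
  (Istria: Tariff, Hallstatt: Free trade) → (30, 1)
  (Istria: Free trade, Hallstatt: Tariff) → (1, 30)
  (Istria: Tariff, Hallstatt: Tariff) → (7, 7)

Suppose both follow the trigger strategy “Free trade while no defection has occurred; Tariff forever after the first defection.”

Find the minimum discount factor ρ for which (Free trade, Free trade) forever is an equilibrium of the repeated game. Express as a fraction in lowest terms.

8/23

Cooperation forever yields 22 each period: 22/(1−ρ).
Deviating yields 30 once, then 7 forever: 30 + 7ρ/(1−ρ).
No profitable deviation requires 22/(1−ρ) ≥ 30 + 7ρ/(1−ρ).
Multiplying by (1−ρ): 22 ≥ 30(1−ρ) + 7ρ = 30 − 23ρ.
So 23ρ ≥ 8, i.e. ρ ≥ 8/23.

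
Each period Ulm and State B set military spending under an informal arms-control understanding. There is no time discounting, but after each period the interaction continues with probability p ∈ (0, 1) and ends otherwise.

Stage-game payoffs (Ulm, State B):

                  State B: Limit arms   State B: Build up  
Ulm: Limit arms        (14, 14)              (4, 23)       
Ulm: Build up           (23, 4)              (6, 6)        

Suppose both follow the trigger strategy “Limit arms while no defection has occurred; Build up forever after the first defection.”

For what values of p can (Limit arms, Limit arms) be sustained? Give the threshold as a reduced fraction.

Expected cooperation value is 14 + p·14 + p²·14 + … = 14/(1−p); deviation gives 23 + p·6/(1−p).
14 ≥ 23(1−p) + 6p ⇒ 17p ≥ 9 ⇒ p ≥ 9/17.

9/17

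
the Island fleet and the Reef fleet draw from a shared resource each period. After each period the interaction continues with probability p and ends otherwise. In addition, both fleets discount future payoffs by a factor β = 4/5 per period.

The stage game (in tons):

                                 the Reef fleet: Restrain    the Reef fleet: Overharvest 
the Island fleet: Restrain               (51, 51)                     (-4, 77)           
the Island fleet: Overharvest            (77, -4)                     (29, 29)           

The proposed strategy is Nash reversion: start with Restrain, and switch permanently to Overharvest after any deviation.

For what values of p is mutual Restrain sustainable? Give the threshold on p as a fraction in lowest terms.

With continuation probability p and discount β, the effective per-period discount factor is βp.
Grim-trigger IC: βp ≥ (77−51)/(77−29) = 13/24.
So p ≥ (13/24)/(4/5) = 65/96.

65/96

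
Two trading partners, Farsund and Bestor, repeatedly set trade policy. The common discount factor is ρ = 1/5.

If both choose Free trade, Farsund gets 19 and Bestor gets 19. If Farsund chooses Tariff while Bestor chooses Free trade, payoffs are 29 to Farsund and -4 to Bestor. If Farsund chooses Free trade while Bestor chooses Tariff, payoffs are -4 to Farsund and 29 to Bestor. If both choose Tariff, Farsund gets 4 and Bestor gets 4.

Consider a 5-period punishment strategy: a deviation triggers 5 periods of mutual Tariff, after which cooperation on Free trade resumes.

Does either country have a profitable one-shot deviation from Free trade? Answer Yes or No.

Yes

A one-shot deviation gives 29 now, then 4 for 5 periods, then back to 19.
Gain from deviating: (29−19) today; loss: (19−4) in each of the next 5 periods.
No-deviation condition: (19−4)(ρ+…+ρ^5) ≥ 29−19, i.e. ρ+…+ρ^5 ≥ 2/3.
At ρ = 1/5: ρ+…+ρ^5 = 0.2499 < 0.6667.
So cooperation is not sustainable.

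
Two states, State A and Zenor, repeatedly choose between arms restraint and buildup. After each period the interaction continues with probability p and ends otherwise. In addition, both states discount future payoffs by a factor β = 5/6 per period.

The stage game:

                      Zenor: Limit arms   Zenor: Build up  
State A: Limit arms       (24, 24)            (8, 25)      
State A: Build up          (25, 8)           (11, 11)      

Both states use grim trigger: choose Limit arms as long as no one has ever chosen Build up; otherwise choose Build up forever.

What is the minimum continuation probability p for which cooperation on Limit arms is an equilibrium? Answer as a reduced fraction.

3/35

Expected continuation weight on next period's payoff is β·p = 5/6·p, which plays the role of the discount factor.
Cooperation requires 5/6·p ≥ (25−24)/(25−11) = 1/14, hence p ≥ 3/35.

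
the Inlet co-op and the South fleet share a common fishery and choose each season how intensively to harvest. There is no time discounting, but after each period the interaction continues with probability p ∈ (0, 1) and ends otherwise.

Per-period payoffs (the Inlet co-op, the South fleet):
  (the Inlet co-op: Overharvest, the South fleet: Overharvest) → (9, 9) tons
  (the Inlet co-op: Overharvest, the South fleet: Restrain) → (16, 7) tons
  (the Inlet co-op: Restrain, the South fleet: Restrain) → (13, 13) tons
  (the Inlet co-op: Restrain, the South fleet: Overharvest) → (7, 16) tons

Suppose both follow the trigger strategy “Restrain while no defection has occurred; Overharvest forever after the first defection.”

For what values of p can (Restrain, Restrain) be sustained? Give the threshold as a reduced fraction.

3/7

With no time discounting, the continuation probability p plays the role of the discount factor.
Grim-trigger IC: 13/(1−p) ≥ 16 + 9p/(1−p) ⇒ p ≥ (16−13)/(16−9) = 3/7.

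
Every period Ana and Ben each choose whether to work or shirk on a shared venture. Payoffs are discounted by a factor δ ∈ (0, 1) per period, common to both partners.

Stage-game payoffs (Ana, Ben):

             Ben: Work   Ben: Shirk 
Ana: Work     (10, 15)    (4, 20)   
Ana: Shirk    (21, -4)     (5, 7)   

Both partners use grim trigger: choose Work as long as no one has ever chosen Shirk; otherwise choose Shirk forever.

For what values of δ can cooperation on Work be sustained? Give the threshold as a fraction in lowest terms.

For Ana: deviation gain 21−10 = 11, per-period punishment loss 10−5 = 5. IC gives δ ≥ 11/16.
For Ben: gain 5, loss 8 per period, so δ ≥ 5/13.
The tighter constraint is Ana's, so cooperation needs δ ≥ 11/16.

11/16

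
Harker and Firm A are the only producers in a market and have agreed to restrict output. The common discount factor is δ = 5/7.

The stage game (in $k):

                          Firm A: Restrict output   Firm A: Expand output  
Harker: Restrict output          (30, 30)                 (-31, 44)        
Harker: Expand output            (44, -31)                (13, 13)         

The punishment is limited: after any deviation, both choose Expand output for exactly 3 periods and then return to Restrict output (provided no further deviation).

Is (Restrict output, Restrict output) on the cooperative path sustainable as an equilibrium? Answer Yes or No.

Comparing payoff streams over the 4 periods until play realigns: cooperate → 30(1+δ+…+δ^3); deviate → 44 + 13(δ+…+δ^3).
Cooperation is sustained iff (30−13)(δ+…+δ^3) ≥ 44−30.
δ+…+δ^3 = 5/7·(1−(5/7)^3)/(1−5/7) = 1.5889, and (44−30)/(30−13) = 0.8235.
1.5889 ≥ 0.8235, so cooperation is sustainable.

Yes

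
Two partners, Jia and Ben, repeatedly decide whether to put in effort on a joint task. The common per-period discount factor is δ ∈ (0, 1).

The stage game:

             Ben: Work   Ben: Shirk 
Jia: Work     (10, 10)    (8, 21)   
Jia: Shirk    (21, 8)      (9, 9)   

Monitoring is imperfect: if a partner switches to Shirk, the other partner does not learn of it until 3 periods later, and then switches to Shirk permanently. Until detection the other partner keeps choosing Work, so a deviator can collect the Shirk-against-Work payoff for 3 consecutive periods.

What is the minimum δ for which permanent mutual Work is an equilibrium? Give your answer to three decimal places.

Deviating for the 3 undetected periods gains 21−10 = 11 per period over cooperation, then loses 10−9 = 1 per period forever once punishment starts.
Gain: 11(1 + δ + … + δ^2); loss: 1·δ^3/(1−δ).
No profitable deviation ⇔ 11(1−δ^3) ≤ 1·δ^3, i.e. δ^3 ≥ 11/(11+1) = 11/12.
Hence δ ≥ (11/12)^(1/3) ≈ 0.971.

0.971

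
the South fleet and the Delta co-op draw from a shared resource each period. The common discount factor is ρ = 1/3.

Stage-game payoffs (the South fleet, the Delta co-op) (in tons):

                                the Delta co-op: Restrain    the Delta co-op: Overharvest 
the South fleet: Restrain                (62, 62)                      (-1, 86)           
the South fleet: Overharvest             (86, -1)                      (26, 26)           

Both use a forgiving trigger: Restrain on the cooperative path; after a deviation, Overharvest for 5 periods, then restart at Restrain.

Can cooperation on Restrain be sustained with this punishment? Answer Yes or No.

Comparing payoff streams over the 6 periods until play realigns: cooperate → 62(1+ρ+…+ρ^5); deviate → 86 + 26(ρ+…+ρ^5).
Cooperation is sustained iff (62−26)(ρ+…+ρ^5) ≥ 86−62.
ρ+…+ρ^5 = 1/3·(1−(1/3)^5)/(1−1/3) = 0.4979, and (86−62)/(62−26) = 0.6667.
0.4979 < 0.6667, so cooperation is not sustainable.

No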